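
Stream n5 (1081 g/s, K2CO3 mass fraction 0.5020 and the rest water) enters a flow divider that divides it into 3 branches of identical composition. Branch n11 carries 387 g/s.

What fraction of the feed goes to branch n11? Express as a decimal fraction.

Fraction to n11 = 387/1081 = 0.3580.

0.358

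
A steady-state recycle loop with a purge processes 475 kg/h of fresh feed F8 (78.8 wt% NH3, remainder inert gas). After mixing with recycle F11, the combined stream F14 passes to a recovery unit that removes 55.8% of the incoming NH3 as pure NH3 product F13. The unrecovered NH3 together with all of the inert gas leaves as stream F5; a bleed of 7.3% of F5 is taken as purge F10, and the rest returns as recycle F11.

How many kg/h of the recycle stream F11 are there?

inert gas enters only via F8 and leaves only via the purge: 475×0.212 = 0.073×(inert gas in F5), and the recovery unit passes all inert gas, so inert gas in F14 = inert gas in F5 = 1379.5 kg/h.
NH3 in F14: m_A = 475×0.788 + (1−0.073)·(1−0.558)·m_A, so m_A = 374.3/0.5903 = 634.12 kg/h.
F5 = (1−0.558)×634.12 + 1379.5 = 1659.7 kg/h.
Recycle F11 = (1−0.073)×1659.7 = 1538.6 kg/h.

1539 kg/h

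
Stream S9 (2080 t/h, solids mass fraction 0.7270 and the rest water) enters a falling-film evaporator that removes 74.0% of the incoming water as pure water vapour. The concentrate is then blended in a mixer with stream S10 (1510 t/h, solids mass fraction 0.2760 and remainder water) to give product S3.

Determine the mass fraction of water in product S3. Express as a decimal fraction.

0.3915

Vapour removed = 0.740×0.273×2080 = 420.2 t/h; concentrate = 1659.8 t/h.
water reaching the mixer = 147.64 (from concentrate) + 1510×0.724 = 1240.9 t/h.
Product flow = 1659.8 + 1510 = 3169.8 t/h; water fraction = 0.3915.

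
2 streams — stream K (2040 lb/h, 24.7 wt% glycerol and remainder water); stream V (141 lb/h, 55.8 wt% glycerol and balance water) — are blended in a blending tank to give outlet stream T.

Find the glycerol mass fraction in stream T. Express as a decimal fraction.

Total flow out = 2040 + 141 = 2181 lb/h.
glycerol in = 2040×0.247 + 141×0.558 = 582.56 lb/h.
glycerol mass fraction in T = 582.56/2181 = 0.267.

0.267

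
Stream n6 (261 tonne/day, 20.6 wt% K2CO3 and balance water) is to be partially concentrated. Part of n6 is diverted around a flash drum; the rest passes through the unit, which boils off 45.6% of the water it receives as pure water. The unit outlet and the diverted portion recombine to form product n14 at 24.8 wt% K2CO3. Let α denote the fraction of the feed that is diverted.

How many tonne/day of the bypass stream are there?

138.9 tonne/day

All 261×0.206 = 53.766 tonne/day of K2CO3 reaches n14, so n14 = 53.766/0.248 = 216.8 tonne/day and vapour = 44.202 tonne/day.
The evaporator receives (1−α)·261 of feed at 0.794 water and removes 0.456 of that water:
0.456×0.794×(1−α)×261 = 44.202
(1−α) = 44.202/94.499 = 0.4677;  α = 0.5323.
Bypass flow = 0.5323×261 = 138.92 tonne/day.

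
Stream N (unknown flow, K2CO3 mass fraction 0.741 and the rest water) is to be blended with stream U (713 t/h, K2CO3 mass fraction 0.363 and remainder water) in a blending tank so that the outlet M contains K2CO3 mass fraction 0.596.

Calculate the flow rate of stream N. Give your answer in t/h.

Let N be the unknown flow. Total out = 713 + N.
K2CO3 balance: 258.82 + 0.741·N = 0.596·(713 + N)
(0.741 − 0.596)·N = 0.596×713 − 258.82 = 166.13
N = 166.13 / 0.145 = 1145.7 t/h

1146 t/h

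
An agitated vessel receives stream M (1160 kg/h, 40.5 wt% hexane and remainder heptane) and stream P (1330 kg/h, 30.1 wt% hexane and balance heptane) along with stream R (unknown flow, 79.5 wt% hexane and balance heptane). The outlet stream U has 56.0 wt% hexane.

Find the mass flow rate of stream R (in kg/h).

2231 kg/h

Let R be the unknown flow. Total out = 2490 + R.
hexane balance: 870.13 + 0.795·R = 0.560·(2490 + R)
(0.795 − 0.560)·R = 0.560×2490 − 870.13 = 524.27
R = 524.27 / 0.235 = 2230.9 kg/h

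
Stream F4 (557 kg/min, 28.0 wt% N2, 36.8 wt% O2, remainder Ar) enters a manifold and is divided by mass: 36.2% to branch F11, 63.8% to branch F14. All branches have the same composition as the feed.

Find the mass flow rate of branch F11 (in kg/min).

Branch F11 flow = 0.362×557 = 201.63 kg/min.

201.6 kg/min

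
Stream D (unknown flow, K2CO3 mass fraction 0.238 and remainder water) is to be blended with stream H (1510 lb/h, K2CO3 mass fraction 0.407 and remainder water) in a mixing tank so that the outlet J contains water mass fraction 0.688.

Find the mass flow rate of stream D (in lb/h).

1939 lb/h

Let D be the unknown flow. Total out = 1510 + D.
water balance: 895.43 + 0.762·D = 0.688·(1510 + D)
(0.762 − 0.688)·D = 0.688×1510 − 895.43 = 143.45
D = 143.45 / 0.074 = 1938.5 lb/h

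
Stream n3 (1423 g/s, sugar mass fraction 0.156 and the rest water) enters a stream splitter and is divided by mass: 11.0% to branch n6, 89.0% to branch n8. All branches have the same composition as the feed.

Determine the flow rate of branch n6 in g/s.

156.5 g/s

Branch n6 flow = 0.110×1423 = 156.53 g/s.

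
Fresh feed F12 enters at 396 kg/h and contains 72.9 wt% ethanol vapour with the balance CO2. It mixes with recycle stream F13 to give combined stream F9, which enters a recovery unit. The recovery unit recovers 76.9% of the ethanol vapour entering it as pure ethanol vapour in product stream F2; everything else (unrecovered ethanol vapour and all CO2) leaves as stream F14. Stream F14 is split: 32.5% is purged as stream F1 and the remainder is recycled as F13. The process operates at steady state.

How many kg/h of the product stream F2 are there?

263 kg/h

ethanol vapour in F9: m_A = 396×0.729 + (1−0.325)·(1−0.769)·m_A, so m_A = 288.68/0.8441 = 342.01 kg/h.
Product F2 = 0.769×342.01 = 263.01 kg/h.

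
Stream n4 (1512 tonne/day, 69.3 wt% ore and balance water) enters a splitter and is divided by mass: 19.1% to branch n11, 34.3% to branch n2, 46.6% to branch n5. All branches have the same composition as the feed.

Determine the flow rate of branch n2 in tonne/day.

518.6 tonne/day

Branch n2 flow = 0.343×1512 = 518.62 tonne/day.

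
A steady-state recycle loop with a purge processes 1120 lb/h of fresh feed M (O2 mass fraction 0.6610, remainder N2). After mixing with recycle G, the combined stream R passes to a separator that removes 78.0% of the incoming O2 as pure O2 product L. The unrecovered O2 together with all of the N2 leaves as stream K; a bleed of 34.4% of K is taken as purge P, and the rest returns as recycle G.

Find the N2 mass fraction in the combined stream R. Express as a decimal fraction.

N2 enters only via M and leaves only via the purge: 1120×0.339 = 0.344×(N2 in K), and the separator passes all N2, so N2 in R = N2 in K = 1103.7 lb/h.
O2 in R: m_A = 1120×0.661 + (1−0.344)·(1−0.780)·m_A, so m_A = 740.32/0.8557 = 865.18 lb/h.
R = 865.18 + 1103.7 = 1968.9 lb/h.
N2 fraction in R = 1103.7/1968.9 = 0.5606.

0.5606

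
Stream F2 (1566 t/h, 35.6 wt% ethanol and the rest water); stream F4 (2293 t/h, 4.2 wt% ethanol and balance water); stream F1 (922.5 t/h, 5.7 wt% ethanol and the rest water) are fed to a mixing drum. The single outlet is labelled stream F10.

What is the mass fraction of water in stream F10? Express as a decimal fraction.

Total flow out = 1566 + 2293 + 922.5 = 4781.5 t/h.
water in = 1566×0.644 + 2293×0.958 + 922.5×0.943 = 4075.1 t/h.
water mass fraction in F10 = 4075.1/4781.5 = 0.8523.

0.8523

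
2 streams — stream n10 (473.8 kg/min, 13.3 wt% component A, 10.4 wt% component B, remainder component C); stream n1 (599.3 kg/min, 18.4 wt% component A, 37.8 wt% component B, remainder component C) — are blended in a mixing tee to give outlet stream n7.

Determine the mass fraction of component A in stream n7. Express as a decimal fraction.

0.161

Total flow out = 473.8 + 599.3 = 1073.1 kg/min.
component A in = 473.8×0.133 + 599.3×0.184 = 173.29 kg/min.
component A mass fraction in n7 = 173.29/1073.1 = 0.161.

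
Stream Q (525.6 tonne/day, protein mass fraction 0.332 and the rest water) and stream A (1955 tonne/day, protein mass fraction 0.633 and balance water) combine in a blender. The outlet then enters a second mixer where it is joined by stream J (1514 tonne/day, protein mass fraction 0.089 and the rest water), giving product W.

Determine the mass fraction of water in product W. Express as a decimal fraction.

Overall, product flow = 3994.6 tonne/day.
water in = 525.6×0.668 + 1955×0.367 + 1514×0.911 = 2447.8 tonne/day.
water fraction in W = 0.613.

0.613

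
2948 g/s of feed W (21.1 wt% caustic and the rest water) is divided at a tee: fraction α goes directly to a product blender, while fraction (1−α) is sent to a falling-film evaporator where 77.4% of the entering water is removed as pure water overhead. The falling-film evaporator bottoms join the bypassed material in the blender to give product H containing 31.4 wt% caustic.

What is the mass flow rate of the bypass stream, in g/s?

All 2948×0.211 = 622.03 g/s of caustic reaches H, so H = 622.03/0.314 = 1981 g/s and vapour = 967.02 g/s.
The evaporator receives (1−α)·2948 of feed at 0.789 water and removes 0.774 of that water:
0.774×0.789×(1−α)×2948 = 967.02
(1−α) = 967.02/1800.3 = 0.5371;  α = 0.4629.
Bypass flow = 0.4629×2948 = 1364.5 g/s.

1365 g/s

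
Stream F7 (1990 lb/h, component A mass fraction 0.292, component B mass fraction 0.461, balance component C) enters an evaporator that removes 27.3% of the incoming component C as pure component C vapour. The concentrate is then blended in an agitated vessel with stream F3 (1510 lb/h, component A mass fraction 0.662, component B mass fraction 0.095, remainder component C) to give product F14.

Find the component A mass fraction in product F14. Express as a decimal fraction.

0.470

Vapour removed = 0.273×0.247×1990 = 134.19 lb/h; concentrate = 1855.8 lb/h.
component A reaching the mixer = 581.08 (from concentrate) + 1510×0.662 = 1580.7 lb/h.
Product flow = 1855.8 + 1510 = 3365.8 lb/h; component A fraction = 0.470.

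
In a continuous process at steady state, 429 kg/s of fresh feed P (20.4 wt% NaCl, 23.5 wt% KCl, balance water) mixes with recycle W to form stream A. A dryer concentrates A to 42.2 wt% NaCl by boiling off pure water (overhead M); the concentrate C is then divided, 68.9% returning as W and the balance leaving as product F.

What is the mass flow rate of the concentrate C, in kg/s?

666.8 kg/s

Overall NaCl balance (none leaves overhead): NaCl in fresh feed = NaCl in product, i.e. 429×0.204 = (1−0.689)·C·0.422.
C = 87.516/(0.422×0.311) = 666.83 kg/s.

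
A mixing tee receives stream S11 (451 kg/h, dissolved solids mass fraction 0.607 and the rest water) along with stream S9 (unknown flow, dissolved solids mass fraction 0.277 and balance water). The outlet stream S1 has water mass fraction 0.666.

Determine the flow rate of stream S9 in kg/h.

Let S9 be the unknown flow. Total out = 451 + S9.
water balance: 177.24 + 0.723·S9 = 0.666·(451 + S9)
(0.723 − 0.666)·S9 = 0.666×451 − 177.24 = 123.12
S9 = 123.12 / 0.057 = 2160.1 kg/h

2160 kg/h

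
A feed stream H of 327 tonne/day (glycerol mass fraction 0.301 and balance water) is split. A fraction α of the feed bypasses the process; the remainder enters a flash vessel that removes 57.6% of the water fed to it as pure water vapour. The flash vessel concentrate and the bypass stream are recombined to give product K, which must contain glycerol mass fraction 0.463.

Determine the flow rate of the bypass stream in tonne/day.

42.83 tonne/day

All 327×0.301 = 98.427 tonne/day of glycerol reaches K, so K = 98.427/0.463 = 212.59 tonne/day and vapour = 114.41 tonne/day.
The evaporator receives (1−α)·327 of feed at 0.699 water and removes 0.576 of that water:
0.576×0.699×(1−α)×327 = 114.41
(1−α) = 114.41/131.66 = 0.8690;  α = 0.1310.
Bypass flow = 0.1310×327 = 42.827 tonne/day.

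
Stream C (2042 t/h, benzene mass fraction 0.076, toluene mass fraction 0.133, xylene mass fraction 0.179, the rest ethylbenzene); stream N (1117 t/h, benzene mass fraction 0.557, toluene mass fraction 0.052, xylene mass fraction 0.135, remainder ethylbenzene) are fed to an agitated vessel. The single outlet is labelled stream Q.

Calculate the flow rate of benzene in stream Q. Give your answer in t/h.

benzene out = benzene in = 2042×0.076 + 1117×0.557 = 777.36 t/h.

777.4 t/h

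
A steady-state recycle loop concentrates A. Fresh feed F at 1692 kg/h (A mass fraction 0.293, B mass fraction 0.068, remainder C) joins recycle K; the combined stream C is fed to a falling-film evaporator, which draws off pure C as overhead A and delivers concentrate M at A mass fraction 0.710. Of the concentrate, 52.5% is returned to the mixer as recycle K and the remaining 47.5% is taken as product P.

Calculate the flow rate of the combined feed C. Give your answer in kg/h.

Overall A balance (none leaves overhead): A in fresh feed = A in product, i.e. 1692×0.293 = (1−0.525)·M·0.710.
M = 495.76/(0.710×0.475) = 1470 kg/h.
Recycle K = 0.525×1470 = 771.75 kg/h.
Combined feed C = 1692 + 771.75 = 2463.7 kg/h.

2464 kg/h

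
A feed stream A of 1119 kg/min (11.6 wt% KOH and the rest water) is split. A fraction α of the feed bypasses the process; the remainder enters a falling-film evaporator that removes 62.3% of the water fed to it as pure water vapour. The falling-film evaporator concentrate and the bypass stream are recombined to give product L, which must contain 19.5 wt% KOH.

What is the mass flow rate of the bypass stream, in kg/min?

All 1119×0.116 = 129.8 kg/min of KOH reaches L, so L = 129.8/0.195 = 665.66 kg/min and vapour = 453.34 kg/min.
The evaporator receives (1−α)·1119 of feed at 0.884 water and removes 0.623 of that water:
0.623×0.884×(1−α)×1119 = 453.34
(1−α) = 453.34/616.27 = 0.7356;  α = 0.2644.
Bypass flow = 0.2644×1119 = 295.84 kg/min.

295.8 kg/min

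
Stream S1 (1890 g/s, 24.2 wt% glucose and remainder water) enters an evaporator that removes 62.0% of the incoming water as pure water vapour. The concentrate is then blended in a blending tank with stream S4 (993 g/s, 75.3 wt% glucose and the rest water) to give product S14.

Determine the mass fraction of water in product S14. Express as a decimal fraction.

Vapour removed = 0.620×0.758×1890 = 888.22 g/s; concentrate = 1001.8 g/s.
water reaching the mixer = 544.4 (from concentrate) + 993×0.247 = 789.67 g/s.
Product flow = 1001.8 + 993 = 1994.8 g/s; water fraction = 0.3959.

0.3959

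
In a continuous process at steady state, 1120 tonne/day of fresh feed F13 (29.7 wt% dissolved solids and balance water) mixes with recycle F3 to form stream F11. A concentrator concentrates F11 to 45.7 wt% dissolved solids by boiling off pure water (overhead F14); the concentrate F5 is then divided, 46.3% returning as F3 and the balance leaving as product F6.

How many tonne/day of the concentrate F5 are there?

Overall dissolved solids balance (none leaves overhead): dissolved solids in fresh feed = dissolved solids in product, i.e. 1120×0.297 = (1−0.463)·F5·0.457.
F5 = 332.64/(0.457×0.537) = 1355.5 tonne/day.

1355 tonne/day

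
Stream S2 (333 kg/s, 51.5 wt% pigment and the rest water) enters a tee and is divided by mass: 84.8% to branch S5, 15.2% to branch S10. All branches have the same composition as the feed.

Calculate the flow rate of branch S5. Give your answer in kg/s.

Branch S5 flow = 0.848×333 = 282.38 kg/s.

282.4 kg/s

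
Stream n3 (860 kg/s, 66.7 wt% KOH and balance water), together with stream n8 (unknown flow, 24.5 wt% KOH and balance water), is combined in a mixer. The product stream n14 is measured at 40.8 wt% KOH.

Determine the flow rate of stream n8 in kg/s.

Let n8 be the unknown flow. Total out = 860 + n8.
KOH balance: 573.62 + 0.245·n8 = 0.408·(860 + n8)
(0.245 − 0.408)·n8 = 0.408×860 − 573.62 = -222.74
n8 = -222.74 / -0.163 = 1366.5 kg/s

1367 kg/s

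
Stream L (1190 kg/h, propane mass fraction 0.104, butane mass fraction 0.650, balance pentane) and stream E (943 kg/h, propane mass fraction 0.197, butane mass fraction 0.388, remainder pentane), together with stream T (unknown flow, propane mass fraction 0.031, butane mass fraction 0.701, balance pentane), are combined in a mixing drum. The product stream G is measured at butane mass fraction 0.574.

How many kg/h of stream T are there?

Let T be the unknown flow. Total out = 2133 + T.
butane balance: 1139.4 + 0.701·T = 0.574·(2133 + T)
(0.701 − 0.574)·T = 0.574×2133 − 1139.4 = 84.958
T = 84.958 / 0.127 = 668.96 kg/h

669 kg/h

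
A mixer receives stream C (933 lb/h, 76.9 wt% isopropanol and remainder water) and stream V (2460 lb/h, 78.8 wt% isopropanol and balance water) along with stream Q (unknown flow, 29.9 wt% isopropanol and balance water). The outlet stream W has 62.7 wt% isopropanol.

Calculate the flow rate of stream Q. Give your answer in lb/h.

Let Q be the unknown flow. Total out = 3393 + Q.
isopropanol balance: 2656 + 0.299·Q = 0.627·(3393 + Q)
(0.299 − 0.627)·Q = 0.627×3393 − 2656 = -528.55
Q = -528.55 / -0.328 = 1611.4 lb/h

1611 lb/h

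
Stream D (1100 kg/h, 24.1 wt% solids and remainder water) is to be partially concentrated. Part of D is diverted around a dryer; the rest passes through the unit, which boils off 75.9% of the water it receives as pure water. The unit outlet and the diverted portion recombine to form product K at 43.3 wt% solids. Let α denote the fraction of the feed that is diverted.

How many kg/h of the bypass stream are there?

253.3 kg/h

All 1100×0.241 = 265.1 kg/h of solids reaches K, so K = 265.1/0.433 = 612.24 kg/h and vapour = 487.76 kg/h.
The evaporator receives (1−α)·1100 of feed at 0.759 water and removes 0.759 of that water:
0.759×0.759×(1−α)×1100 = 487.76
(1−α) = 487.76/633.69 = 0.7697;  α = 0.2303.
Bypass flow = 0.2303×1100 = 253.31 kg/h.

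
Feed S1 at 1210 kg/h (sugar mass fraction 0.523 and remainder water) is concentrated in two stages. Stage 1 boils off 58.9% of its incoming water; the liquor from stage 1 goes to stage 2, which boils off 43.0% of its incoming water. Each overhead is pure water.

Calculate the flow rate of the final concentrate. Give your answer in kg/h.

water in feed = 1210×0.477 = 577.17 kg/h.
After stage 1: water left = (1−0.589)×577.17 = 237.22; stream total = 870.05 kg/h.
After stage 2: water left = (1−0.430)×237.22 = 135.21; final concentrate = 768.04 kg/h.

768 kg/h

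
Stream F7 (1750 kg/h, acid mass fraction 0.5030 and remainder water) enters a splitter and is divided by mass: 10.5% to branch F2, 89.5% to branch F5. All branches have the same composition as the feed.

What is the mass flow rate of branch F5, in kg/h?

1566 kg/h

Branch F5 flow = 0.895×1750 = 1566.2 kg/h.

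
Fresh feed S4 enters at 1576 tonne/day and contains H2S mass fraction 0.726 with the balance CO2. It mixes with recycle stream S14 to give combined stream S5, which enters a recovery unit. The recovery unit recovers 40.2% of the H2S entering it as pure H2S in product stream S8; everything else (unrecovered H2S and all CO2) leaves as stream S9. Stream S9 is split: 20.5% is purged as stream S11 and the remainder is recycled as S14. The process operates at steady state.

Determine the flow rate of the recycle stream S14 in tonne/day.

CO2 enters only via S4 and leaves only via the purge: 1576×0.274 = 0.205×(CO2 in S9), and the recovery unit passes all CO2, so CO2 in S5 = CO2 in S9 = 2106.5 tonne/day.
H2S in S5: m_A = 1576×0.726 + (1−0.205)·(1−0.402)·m_A, so m_A = 1144.2/0.5246 = 2181.1 tonne/day.
S9 = (1−0.402)×2181.1 + 2106.5 = 3410.7 tonne/day.
Recycle S14 = (1−0.205)×3410.7 = 2711.5 tonne/day.

2712 tonne/day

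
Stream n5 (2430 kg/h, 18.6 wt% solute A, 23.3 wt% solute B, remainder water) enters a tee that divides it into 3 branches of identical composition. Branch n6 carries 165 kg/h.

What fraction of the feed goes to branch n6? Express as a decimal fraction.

Fraction to n6 = 165/2430 = 0.0679.

0.068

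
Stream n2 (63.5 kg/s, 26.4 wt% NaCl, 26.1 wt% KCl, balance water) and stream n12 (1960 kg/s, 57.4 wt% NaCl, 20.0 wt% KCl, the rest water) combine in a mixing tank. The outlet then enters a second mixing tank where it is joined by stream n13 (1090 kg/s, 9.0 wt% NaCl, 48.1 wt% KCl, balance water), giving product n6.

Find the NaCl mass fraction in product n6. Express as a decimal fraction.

Overall, product flow = 3113.5 kg/s.
NaCl in = 63.5×0.264 + 1960×0.574 + 1090×0.090 = 1239.9 kg/s.
NaCl fraction in n6 = 0.398.

0.398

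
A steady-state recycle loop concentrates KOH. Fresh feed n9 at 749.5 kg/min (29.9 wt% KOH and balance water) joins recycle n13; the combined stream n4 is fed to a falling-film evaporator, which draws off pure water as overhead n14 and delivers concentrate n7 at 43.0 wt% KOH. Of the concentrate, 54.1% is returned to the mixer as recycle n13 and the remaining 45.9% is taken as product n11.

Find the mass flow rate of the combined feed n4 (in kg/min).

1364 kg/min

Overall KOH balance (none leaves overhead): KOH in fresh feed = KOH in product, i.e. 749.5×0.299 = (1−0.541)·n7·0.430.
n7 = 224.1/(0.430×0.459) = 1135.4 kg/min.
Recycle n13 = 0.541×1135.4 = 614.27 kg/min.
Combined feed n4 = 749.5 + 614.27 = 1363.8 kg/min.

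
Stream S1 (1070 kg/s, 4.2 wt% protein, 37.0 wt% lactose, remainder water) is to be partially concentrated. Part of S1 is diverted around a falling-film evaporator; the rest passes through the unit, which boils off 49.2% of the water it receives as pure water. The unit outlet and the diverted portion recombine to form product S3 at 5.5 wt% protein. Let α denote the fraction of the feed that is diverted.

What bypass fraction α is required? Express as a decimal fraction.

0.183

All 1070×0.042 = 44.94 kg/s of protein reaches S3, so S3 = 44.94/0.055 = 817.09 kg/s and vapour = 252.91 kg/s.
The evaporator receives (1−α)·1070 of feed at 0.588 water and removes 0.492 of that water:
0.492×0.588×(1−α)×1070 = 252.91
(1−α) = 252.91/309.55 = 0.8170;  α = 0.1830.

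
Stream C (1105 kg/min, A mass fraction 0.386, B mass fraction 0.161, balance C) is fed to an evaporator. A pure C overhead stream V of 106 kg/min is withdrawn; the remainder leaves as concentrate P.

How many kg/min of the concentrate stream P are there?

999 kg/min

Concentrate = 1105 − 106 = 999 kg/min.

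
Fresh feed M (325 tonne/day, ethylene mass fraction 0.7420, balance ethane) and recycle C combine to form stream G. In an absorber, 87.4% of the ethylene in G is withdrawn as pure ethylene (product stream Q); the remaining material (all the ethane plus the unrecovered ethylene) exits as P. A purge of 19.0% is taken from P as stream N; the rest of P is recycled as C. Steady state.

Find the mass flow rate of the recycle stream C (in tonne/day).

ethane enters only via M and leaves only via the purge: 325×0.258 = 0.190×(ethane in P), and the absorber passes all ethane, so ethane in G = ethane in P = 441.32 tonne/day.
ethylene in G: m_A = 325×0.742 + (1−0.190)·(1−0.874)·m_A, so m_A = 241.15/0.8979 = 268.56 tonne/day.
P = (1−0.874)×268.56 + 441.32 = 475.15 tonne/day.
Recycle C = (1−0.190)×475.15 = 384.87 tonne/day.

384.9 tonne/day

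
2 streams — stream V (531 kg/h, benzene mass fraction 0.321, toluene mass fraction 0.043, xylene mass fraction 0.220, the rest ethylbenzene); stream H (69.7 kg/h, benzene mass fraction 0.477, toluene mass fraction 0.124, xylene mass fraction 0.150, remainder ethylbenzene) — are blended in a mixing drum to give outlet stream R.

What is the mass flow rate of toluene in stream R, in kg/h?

toluene out = toluene in = 531×0.043 + 69.7×0.124 = 31.476 kg/h.

31.48 kg/h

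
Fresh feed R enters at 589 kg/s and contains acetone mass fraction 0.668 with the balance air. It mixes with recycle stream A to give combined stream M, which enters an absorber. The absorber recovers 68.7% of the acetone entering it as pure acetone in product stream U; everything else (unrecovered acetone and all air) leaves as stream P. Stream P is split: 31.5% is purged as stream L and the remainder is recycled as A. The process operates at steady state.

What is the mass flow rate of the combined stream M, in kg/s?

air enters only via R and leaves only via the purge: 589×0.332 = 0.315×(air in P), and the absorber passes all air, so air in M = air in P = 620.79 kg/s.
acetone in M: m_A = 589×0.668 + (1−0.315)·(1−0.687)·m_A, so m_A = 393.45/0.7856 = 500.83 kg/s.
M = 500.83 + 620.79 = 1121.6 kg/s.

1122 kg/s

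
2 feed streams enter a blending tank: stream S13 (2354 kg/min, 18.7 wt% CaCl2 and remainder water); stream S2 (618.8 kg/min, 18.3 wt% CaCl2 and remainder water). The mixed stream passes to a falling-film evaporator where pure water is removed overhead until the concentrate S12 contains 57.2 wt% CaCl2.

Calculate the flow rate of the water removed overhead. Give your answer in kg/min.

2005 kg/min

CaCl2 entering = 2354×0.187 + 618.8×0.183 = 553.44 kg/min.
All CaCl2 reports to S12, so S12 = 553.44/0.572 = 967.55 kg/min.
Total feed = 2972.8 kg/min; overhead = 2972.8 − 967.55 = 2005.3 kg/min.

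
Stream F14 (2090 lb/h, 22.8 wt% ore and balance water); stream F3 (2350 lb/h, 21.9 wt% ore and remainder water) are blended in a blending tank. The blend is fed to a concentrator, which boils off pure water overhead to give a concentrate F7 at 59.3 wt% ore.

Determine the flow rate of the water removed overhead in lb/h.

ore entering = 2090×0.228 + 2350×0.219 = 991.17 lb/h.
All ore reports to F7, so F7 = 991.17/0.593 = 1671.5 lb/h.
Total feed = 4440 lb/h; overhead = 4440 − 1671.5 = 2768.5 lb/h.

2769 lb/h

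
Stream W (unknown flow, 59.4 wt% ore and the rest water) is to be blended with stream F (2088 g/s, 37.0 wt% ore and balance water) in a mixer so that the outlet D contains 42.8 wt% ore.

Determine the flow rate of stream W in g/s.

Let W be the unknown flow. Total out = 2088 + W.
ore balance: 772.56 + 0.594·W = 0.428·(2088 + W)
(0.594 − 0.428)·W = 0.428×2088 − 772.56 = 121.1
W = 121.1 / 0.166 = 729.54 g/s

729.5 g/s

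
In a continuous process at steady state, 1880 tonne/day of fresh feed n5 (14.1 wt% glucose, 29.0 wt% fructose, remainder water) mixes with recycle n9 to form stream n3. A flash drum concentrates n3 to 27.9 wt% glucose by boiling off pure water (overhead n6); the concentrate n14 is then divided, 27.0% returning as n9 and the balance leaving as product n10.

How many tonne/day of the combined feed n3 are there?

Overall glucose balance (none leaves overhead): glucose in fresh feed = glucose in product, i.e. 1880×0.141 = (1−0.270)·n14·0.279.
n14 = 265.08/(0.279×0.730) = 1301.5 tonne/day.
Recycle n9 = 0.270×1301.5 = 351.41 tonne/day.
Combined feed n3 = 1880 + 351.41 = 2231.4 tonne/day.

2231 tonne/day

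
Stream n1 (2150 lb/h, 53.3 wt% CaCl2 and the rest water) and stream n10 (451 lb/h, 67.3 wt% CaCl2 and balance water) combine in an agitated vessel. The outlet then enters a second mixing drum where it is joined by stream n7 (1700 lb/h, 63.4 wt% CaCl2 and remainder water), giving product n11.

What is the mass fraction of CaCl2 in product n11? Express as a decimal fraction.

Overall, product flow = 4301 lb/h.
CaCl2 in = 2150×0.533 + 451×0.673 + 1700×0.634 = 2527.3 lb/h.
CaCl2 fraction in n11 = 0.588.

0.588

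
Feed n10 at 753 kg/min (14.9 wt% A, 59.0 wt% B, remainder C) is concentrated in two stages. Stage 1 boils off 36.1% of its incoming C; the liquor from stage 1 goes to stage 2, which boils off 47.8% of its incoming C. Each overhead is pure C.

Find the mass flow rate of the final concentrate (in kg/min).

C in feed = 753×0.261 = 196.53 kg/min.
After stage 1: C left = (1−0.361)×196.53 = 125.58; stream total = 682.05 kg/min.
After stage 2: C left = (1−0.478)×125.58 = 65.555; final concentrate = 622.02 kg/min.

622 kg/min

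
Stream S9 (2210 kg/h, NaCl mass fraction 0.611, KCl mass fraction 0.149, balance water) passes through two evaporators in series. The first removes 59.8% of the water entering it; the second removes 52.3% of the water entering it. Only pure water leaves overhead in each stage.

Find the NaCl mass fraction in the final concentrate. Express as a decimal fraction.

water in feed = 2210×0.240 = 530.4 kg/h.
After stage 1: water left = (1−0.598)×530.4 = 213.22; stream total = 1892.8 kg/h.
After stage 2: water left = (1−0.523)×213.22 = 101.71; final concentrate = 1781.3 kg/h.
NaCl fraction = 1350.3/1781.3 = 0.758.

0.758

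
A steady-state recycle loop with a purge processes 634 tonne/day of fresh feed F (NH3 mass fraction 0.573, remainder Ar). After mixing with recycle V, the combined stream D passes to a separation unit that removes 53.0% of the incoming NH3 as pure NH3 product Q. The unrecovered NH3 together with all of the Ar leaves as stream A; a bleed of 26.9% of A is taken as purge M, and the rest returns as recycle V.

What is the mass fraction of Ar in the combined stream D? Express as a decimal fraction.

0.645

Ar enters only via F and leaves only via the purge: 634×0.427 = 0.269×(Ar in A), and the separation unit passes all Ar, so Ar in D = Ar in A = 1006.4 tonne/day.
NH3 in D: m_A = 634×0.573 + (1−0.269)·(1−0.530)·m_A, so m_A = 363.28/0.6564 = 553.42 tonne/day.
D = 553.42 + 1006.4 = 1559.8 tonne/day.
Ar fraction in D = 1006.4/1559.8 = 0.645.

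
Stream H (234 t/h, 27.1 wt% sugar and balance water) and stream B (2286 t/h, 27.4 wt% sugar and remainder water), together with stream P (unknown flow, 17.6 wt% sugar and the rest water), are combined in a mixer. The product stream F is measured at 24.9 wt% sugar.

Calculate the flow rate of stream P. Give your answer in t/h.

853.4 t/h

Let P be the unknown flow. Total out = 2520 + P.
sugar balance: 689.78 + 0.176·P = 0.249·(2520 + P)
(0.176 − 0.249)·P = 0.249×2520 − 689.78 = -62.298
P = -62.298 / -0.073 = 853.4 t/h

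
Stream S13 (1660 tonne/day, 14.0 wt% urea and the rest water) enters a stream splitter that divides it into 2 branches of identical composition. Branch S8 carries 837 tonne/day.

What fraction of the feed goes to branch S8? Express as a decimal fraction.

0.504

Fraction to S8 = 837/1660 = 0.5042.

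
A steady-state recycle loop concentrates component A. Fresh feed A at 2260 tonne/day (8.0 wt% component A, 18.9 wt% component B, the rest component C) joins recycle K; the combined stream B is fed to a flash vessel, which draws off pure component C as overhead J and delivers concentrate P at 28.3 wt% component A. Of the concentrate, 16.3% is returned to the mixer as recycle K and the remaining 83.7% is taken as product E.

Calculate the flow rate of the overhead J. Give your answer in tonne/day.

Overall component A balance (none leaves overhead): component A in fresh feed = component A in product, i.e. 2260×0.080 = (1−0.163)·P·0.283.
P = 180.8/(0.283×0.837) = 763.28 tonne/day.
Recycle K = 0.163×763.28 = 124.42 tonne/day.
Combined feed B = 2260 + 124.42 = 2384.4 tonne/day.
Overhead J = B − P = 2384.4 − 763.28 = 1621.1 tonne/day.

1621 tonne/day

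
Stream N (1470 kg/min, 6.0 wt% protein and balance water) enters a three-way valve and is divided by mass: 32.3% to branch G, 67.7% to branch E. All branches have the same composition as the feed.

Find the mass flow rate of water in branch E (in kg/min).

935.5 kg/min

Branch E total = 0.677×1470 = 995.19 kg/min.
water in E = 0.940×995.19 = 935.48 kg/min.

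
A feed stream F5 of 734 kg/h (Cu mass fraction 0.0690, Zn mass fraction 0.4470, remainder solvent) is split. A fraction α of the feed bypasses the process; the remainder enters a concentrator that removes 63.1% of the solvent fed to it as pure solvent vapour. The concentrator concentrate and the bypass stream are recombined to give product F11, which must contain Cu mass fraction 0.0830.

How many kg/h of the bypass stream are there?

All 734×0.069 = 50.646 kg/h of Cu reaches F11, so F11 = 50.646/0.083 = 610.19 kg/h and vapour = 123.81 kg/h.
The evaporator receives (1−α)·734 of feed at 0.484 solvent and removes 0.631 of that solvent:
0.631×0.484×(1−α)×734 = 123.81
(1−α) = 123.81/224.17 = 0.5523;  α = 0.4477.
Bypass flow = 0.4477×734 = 328.61 kg/h.

328.6 kg/h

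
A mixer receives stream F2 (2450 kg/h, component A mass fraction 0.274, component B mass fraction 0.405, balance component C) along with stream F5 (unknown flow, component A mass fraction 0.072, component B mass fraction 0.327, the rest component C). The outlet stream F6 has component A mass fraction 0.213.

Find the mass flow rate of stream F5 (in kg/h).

Let F5 be the unknown flow. Total out = 2450 + F5.
component A balance: 671.3 + 0.072·F5 = 0.213·(2450 + F5)
(0.072 − 0.213)·F5 = 0.213×2450 − 671.3 = -149.45
F5 = -149.45 / -0.141 = 1059.9 kg/h

1060 kg/h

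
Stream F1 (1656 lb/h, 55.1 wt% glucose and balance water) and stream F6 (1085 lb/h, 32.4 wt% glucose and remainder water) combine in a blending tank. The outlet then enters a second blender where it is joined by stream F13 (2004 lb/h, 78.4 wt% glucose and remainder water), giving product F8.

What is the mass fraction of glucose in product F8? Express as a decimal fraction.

0.5975

Overall, product flow = 4745 lb/h.
glucose in = 1656×0.551 + 1085×0.324 + 2004×0.784 = 2835.1 lb/h.
glucose fraction in F8 = 0.5975.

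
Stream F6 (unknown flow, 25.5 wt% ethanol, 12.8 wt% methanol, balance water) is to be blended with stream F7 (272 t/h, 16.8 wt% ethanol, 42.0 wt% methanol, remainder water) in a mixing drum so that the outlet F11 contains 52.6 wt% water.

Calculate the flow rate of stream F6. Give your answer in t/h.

340.7 t/h

Let F6 be the unknown flow. Total out = 272 + F6.
water balance: 112.06 + 0.617·F6 = 0.526·(272 + F6)
(0.617 − 0.526)·F6 = 0.526×272 − 112.06 = 31.008
F6 = 31.008 / 0.091 = 340.75 t/h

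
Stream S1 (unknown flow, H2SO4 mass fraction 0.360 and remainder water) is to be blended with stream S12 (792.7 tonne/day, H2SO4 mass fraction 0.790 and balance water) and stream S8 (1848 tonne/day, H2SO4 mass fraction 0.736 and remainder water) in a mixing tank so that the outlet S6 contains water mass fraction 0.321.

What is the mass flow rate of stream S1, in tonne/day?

Let S1 be the unknown flow. Total out = 2640.7 + S1.
water balance: 654.34 + 0.640·S1 = 0.321·(2640.7 + S1)
(0.640 − 0.321)·S1 = 0.321×2640.7 − 654.34 = 193.33
S1 = 193.33 / 0.319 = 606.04 tonne/day

606 tonne/day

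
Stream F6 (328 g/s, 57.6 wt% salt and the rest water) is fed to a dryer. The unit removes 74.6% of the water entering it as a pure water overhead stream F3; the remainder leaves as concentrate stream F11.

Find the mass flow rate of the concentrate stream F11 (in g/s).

water entering = 328×0.424 = 139.07 g/s; overhead removed = 0.746×139.07 = 103.75 g/s.
Concentrate = 328 − 103.75 = 224.25 g/s.

224.3 g/s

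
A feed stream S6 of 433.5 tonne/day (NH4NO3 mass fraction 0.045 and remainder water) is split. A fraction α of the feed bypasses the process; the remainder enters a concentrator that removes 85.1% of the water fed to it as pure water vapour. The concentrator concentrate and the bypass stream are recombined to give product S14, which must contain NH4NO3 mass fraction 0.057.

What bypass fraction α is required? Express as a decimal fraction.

0.741

All 433.5×0.045 = 19.508 tonne/day of NH4NO3 reaches S14, so S14 = 19.508/0.057 = 342.24 tonne/day and vapour = 91.263 tonne/day.
The evaporator receives (1−α)·433.5 of feed at 0.955 water and removes 0.851 of that water:
0.851×0.955×(1−α)×433.5 = 91.263
(1−α) = 91.263/352.31 = 0.2590;  α = 0.7410.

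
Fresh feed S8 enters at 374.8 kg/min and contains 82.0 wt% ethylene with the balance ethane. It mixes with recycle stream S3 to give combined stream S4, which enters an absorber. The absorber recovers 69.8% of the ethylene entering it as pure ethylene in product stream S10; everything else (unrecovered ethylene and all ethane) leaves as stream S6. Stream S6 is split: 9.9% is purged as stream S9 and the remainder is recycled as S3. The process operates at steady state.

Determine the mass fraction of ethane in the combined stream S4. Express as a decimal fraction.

ethane enters only via S8 and leaves only via the purge: 374.8×0.180 = 0.099×(ethane in S6), and the absorber passes all ethane, so ethane in S4 = ethane in S6 = 681.45 kg/min.
ethylene in S4: m_A = 374.8×0.820 + (1−0.099)·(1−0.698)·m_A, so m_A = 307.34/0.7279 = 422.22 kg/min.
S4 = 422.22 + 681.45 = 1103.7 kg/min.
ethane fraction in S4 = 681.45/1103.7 = 0.617.

0.617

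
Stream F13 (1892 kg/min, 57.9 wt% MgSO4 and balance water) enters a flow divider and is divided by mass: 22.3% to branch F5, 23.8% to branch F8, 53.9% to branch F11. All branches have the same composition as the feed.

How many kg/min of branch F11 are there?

1020 kg/min

Branch F11 flow = 0.539×1892 = 1019.8 kg/min.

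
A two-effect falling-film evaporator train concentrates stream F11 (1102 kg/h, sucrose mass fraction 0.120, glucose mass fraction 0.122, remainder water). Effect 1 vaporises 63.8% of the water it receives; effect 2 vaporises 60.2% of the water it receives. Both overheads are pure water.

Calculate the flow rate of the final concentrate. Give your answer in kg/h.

387 kg/h

water in feed = 1102×0.758 = 835.32 kg/h.
After stage 1: water left = (1−0.638)×835.32 = 302.38; stream total = 569.07 kg/h.
After stage 2: water left = (1−0.602)×302.38 = 120.35; final concentrate = 387.03 kg/h.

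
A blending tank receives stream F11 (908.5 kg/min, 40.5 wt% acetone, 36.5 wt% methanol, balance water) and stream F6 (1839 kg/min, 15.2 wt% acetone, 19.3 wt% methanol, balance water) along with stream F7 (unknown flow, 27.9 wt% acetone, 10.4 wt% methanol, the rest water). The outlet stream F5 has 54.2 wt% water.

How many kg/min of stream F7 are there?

Let F7 be the unknown flow. Total out = 2747.5 + F7.
water balance: 1413.5 + 0.617·F7 = 0.542·(2747.5 + F7)
(0.617 − 0.542)·F7 = 0.542×2747.5 − 1413.5 = 75.645
F7 = 75.645 / 0.075 = 1008.6 kg/min

1009 kg/min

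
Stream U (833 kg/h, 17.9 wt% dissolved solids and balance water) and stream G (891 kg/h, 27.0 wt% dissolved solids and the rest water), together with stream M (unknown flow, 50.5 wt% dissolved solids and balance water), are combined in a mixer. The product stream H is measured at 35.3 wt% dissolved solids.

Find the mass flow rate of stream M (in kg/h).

1440 kg/h

Let M be the unknown flow. Total out = 1724 + M.
dissolved solids balance: 389.68 + 0.505·M = 0.353·(1724 + M)
(0.505 − 0.353)·M = 0.353×1724 − 389.68 = 218.89
M = 218.89 / 0.152 = 1440.1 kg/h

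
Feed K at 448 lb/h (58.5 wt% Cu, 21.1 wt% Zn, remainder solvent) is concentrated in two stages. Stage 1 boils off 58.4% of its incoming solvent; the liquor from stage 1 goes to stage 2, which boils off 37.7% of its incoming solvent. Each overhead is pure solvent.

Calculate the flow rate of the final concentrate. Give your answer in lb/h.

solvent in feed = 448×0.204 = 91.392 lb/h.
After stage 1: solvent left = (1−0.584)×91.392 = 38.019; stream total = 394.63 lb/h.
After stage 2: solvent left = (1−0.377)×38.019 = 23.686; final concentrate = 380.29 lb/h.

380.3 lb/h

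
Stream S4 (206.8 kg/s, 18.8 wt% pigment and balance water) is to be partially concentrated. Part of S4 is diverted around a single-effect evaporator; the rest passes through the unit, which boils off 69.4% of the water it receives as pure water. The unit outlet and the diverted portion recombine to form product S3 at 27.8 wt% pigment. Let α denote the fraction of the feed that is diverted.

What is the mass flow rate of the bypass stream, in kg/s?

All 206.8×0.188 = 38.878 kg/s of pigment reaches S3, so S3 = 38.878/0.278 = 139.85 kg/s and vapour = 66.95 kg/s.
The evaporator receives (1−α)·206.8 of feed at 0.812 water and removes 0.694 of that water:
0.694×0.812×(1−α)×206.8 = 66.95
(1−α) = 66.95/116.54 = 0.5745;  α = 0.4255.
Bypass flow = 0.4255×206.8 = 87.996 kg/s.

88 kg/s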